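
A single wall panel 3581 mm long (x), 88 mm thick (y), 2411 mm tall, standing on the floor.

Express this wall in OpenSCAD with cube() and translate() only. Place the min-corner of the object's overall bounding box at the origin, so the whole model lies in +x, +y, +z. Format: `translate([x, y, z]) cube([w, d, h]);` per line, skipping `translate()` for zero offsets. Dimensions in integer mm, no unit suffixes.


cube([3581, 88, 2411]);


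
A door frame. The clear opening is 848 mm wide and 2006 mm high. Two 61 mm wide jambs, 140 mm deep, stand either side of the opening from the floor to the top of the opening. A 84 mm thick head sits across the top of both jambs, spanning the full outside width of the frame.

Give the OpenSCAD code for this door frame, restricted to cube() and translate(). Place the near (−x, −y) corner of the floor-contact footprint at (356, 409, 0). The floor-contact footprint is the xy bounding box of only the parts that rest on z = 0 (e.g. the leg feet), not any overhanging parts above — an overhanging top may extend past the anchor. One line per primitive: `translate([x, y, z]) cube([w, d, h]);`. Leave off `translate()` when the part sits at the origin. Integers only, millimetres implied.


translate([356, 409, 0]) cube([61, 140, 2006]);
translate([1265, 409, 0]) cube([61, 140, 2006]);
translate([356, 409, 2006]) cube([970, 140, 84]);


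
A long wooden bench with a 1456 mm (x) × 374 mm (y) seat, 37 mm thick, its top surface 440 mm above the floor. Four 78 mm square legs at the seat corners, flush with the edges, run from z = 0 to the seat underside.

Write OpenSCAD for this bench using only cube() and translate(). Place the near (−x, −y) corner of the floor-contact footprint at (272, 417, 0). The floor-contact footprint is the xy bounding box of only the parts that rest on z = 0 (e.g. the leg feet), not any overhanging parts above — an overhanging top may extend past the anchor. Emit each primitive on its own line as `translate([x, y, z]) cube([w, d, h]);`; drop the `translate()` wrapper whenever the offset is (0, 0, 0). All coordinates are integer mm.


translate([272, 417, 403]) cube([1456, 374, 37]);
translate([272, 417, 0]) cube([78, 78, 403]);
translate([272, 713, 0]) cube([78, 78, 403]);
translate([1650, 417, 0]) cube([78, 78, 403]);
translate([1650, 713, 0]) cube([78, 78, 403]);


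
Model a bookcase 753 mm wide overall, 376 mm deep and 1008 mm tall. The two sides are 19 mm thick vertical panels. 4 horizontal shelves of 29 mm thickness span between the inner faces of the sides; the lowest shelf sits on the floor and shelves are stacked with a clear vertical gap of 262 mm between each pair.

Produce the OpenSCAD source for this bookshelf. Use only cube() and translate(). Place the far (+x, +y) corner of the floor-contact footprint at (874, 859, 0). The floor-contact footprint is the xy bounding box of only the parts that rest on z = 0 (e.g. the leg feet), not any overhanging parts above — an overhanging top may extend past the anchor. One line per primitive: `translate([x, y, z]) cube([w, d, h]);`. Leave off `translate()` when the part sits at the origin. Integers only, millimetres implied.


translate([121, 483, 0]) cube([19, 376, 1008]);
translate([855, 483, 0]) cube([19, 376, 1008]);
translate([140, 483, 0]) cube([715, 376, 29]);
translate([140, 483, 291]) cube([715, 376, 29]);
translate([140, 483, 582]) cube([715, 376, 29]);
translate([140, 483, 873]) cube([715, 376, 29]);


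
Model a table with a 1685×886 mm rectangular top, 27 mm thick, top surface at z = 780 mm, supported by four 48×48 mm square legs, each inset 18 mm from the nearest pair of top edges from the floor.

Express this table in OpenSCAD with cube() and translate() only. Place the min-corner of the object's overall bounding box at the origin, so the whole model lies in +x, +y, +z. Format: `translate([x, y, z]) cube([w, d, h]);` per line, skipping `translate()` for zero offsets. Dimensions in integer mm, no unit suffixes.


translate([0, 0, 753]) cube([1685, 886, 27]);
translate([18, 18, 0]) cube([48, 48, 753]);
translate([1619, 18, 0]) cube([48, 48, 753]);
translate([18, 820, 0]) cube([48, 48, 753]);
translate([1619, 820, 0]) cube([48, 48, 753]);


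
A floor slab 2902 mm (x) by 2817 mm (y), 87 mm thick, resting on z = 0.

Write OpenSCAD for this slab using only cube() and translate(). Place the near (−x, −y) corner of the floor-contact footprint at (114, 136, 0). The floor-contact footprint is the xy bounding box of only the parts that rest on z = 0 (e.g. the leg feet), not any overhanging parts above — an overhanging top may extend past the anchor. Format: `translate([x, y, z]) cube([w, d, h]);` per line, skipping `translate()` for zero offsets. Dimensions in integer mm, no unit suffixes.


translate([114, 136, 0]) cube([2902, 2817, 87]);


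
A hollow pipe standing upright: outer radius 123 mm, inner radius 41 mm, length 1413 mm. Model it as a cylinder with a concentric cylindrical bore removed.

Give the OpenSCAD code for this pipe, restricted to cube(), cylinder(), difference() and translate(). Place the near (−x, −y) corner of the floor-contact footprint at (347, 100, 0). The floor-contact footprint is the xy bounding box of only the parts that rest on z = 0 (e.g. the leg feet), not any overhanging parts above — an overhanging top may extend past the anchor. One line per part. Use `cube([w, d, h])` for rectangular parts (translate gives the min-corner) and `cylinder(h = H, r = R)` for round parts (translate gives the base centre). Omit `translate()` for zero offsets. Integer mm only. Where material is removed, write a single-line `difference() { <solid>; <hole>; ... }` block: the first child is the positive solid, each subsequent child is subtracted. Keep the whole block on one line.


difference() { translate([470, 223, 0]) cylinder(h = 1413, r = 123); translate([470, 223, 0]) cylinder(h = 1413, r = 41); }


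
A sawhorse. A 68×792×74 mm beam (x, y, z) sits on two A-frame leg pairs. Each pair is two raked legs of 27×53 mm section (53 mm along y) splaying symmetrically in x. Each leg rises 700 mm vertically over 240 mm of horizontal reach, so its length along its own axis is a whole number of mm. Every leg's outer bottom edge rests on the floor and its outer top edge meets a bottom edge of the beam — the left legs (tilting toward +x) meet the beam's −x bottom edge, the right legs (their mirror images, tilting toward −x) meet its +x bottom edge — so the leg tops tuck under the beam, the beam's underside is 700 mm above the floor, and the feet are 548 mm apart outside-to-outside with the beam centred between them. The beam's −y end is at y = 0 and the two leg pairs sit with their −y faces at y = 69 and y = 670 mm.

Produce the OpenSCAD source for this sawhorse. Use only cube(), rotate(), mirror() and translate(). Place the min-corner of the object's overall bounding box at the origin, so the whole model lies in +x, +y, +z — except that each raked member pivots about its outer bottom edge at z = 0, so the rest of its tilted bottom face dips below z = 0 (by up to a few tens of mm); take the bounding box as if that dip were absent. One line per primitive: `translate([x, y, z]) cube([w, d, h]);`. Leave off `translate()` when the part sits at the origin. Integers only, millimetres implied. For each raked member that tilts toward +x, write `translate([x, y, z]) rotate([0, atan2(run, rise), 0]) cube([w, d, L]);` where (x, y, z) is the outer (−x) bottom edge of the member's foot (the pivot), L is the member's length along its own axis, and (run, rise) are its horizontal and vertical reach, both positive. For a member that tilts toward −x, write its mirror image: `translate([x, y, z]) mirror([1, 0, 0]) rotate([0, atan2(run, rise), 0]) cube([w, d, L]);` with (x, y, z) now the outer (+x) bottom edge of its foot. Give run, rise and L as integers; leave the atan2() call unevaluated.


translate([240, 0, 700]) cube([68, 792, 74]);
translate([0, 69, 0]) rotate([0, atan2(240, 700), 0]) cube([27, 53, 740]);
translate([548, 69, 0]) mirror([1, 0, 0]) rotate([0, atan2(240, 700), 0]) cube([27, 53, 740]);
translate([0, 670, 0]) rotate([0, atan2(240, 700), 0]) cube([27, 53, 740]);
translate([548, 670, 0]) mirror([1, 0, 0]) rotate([0, atan2(240, 700), 0]) cube([27, 53, 740]);


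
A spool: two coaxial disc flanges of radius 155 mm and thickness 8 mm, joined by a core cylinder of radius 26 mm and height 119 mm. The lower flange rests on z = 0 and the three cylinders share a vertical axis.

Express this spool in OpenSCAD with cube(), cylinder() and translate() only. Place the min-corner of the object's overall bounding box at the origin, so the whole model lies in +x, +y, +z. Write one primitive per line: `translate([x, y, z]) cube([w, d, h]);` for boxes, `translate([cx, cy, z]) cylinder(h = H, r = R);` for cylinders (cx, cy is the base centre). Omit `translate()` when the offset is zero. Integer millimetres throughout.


translate([155, 155, 0]) cylinder(h = 8, r = 155);
translate([155, 155, 8]) cylinder(h = 119, r = 26);
translate([155, 155, 127]) cylinder(h = 8, r = 155);


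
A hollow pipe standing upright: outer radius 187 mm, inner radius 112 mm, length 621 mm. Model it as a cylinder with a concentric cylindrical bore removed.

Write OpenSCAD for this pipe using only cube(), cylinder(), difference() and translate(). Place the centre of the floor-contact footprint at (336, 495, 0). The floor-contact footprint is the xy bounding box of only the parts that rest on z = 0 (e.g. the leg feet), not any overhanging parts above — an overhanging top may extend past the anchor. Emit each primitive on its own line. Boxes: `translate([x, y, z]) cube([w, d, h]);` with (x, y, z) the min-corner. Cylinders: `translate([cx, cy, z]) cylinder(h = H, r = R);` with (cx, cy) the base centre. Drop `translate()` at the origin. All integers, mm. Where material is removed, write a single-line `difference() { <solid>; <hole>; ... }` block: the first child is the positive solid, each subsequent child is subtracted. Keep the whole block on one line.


difference() { translate([336, 495, 0]) cylinder(h = 621, r = 187); translate([336, 495, 0]) cylinder(h = 621, r = 112); }


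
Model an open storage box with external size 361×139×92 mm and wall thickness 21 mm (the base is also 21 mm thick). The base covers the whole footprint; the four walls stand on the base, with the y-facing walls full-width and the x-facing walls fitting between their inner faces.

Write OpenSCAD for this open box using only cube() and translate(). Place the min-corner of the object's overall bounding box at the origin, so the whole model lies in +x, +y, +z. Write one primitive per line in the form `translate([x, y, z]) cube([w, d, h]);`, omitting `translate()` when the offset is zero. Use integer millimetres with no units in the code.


cube([361, 139, 21]);
translate([0, 0, 21]) cube([361, 21, 71]);
translate([0, 118, 21]) cube([361, 21, 71]);
translate([0, 21, 21]) cube([21, 97, 71]);
translate([340, 21, 21]) cube([21, 97, 71]);


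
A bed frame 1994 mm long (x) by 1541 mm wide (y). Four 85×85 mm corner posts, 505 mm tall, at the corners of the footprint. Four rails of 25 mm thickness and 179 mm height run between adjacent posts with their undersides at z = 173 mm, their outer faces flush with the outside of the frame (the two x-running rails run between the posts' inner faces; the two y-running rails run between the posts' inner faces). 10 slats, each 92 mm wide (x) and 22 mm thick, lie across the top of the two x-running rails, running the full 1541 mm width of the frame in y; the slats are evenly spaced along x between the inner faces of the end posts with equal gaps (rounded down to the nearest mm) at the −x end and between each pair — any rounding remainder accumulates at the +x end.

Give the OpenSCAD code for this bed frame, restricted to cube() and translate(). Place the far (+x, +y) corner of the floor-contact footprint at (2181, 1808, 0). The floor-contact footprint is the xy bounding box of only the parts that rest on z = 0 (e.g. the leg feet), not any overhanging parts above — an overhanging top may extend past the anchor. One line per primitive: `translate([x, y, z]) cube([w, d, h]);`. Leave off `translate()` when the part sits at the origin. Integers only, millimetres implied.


translate([187, 267, 0]) cube([85, 85, 505]);
translate([187, 1723, 0]) cube([85, 85, 505]);
translate([2096, 267, 0]) cube([85, 85, 505]);
translate([2096, 1723, 0]) cube([85, 85, 505]);
translate([272, 267, 173]) cube([1824, 25, 179]);
translate([272, 1783, 173]) cube([1824, 25, 179]);
translate([187, 352, 173]) cube([25, 1371, 179]);
translate([2156, 352, 173]) cube([25, 1371, 179]);
translate([354, 267, 352]) cube([92, 1541, 22]);
translate([528, 267, 352]) cube([92, 1541, 22]);
translate([702, 267, 352]) cube([92, 1541, 22]);
translate([876, 267, 352]) cube([92, 1541, 22]);
translate([1050, 267, 352]) cube([92, 1541, 22]);
translate([1224, 267, 352]) cube([92, 1541, 22]);
translate([1398, 267, 352]) cube([92, 1541, 22]);
translate([1572, 267, 352]) cube([92, 1541, 22]);
translate([1746, 267, 352]) cube([92, 1541, 22]);
translate([1920, 267, 352]) cube([92, 1541, 22]);


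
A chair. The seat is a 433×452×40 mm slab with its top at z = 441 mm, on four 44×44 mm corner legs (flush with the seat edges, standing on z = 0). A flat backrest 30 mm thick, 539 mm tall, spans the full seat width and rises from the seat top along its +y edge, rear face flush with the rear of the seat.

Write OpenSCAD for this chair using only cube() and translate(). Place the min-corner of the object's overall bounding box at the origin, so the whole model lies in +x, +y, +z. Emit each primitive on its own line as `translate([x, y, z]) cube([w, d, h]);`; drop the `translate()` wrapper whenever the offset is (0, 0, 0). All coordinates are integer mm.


translate([0, 0, 401]) cube([433, 452, 40]);
cube([44, 44, 401]);
translate([389, 0, 0]) cube([44, 44, 401]);
translate([0, 408, 0]) cube([44, 44, 401]);
translate([389, 408, 0]) cube([44, 44, 401]);
translate([0, 422, 441]) cube([433, 30, 539]);


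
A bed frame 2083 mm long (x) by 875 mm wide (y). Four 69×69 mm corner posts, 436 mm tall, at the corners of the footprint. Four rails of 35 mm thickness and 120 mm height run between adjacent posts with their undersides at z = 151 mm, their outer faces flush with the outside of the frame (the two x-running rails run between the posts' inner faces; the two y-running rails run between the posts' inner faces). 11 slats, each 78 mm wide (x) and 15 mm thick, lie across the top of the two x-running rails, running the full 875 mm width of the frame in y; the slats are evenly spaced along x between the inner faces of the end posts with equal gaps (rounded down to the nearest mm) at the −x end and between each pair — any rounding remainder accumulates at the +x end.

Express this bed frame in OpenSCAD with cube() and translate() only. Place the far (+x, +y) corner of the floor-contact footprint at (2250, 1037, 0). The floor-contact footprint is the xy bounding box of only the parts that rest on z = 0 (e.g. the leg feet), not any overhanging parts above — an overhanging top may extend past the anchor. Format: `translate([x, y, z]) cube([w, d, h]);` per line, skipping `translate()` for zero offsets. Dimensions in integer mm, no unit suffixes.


// slat z = rail_z + rail_h = 151 + 120 = 271
// slat gap = ⌊(1945 − 11·78) / 12⌋ = 90
translate([167, 162, 0]) cube([69, 69, 436]);
translate([167, 968, 0]) cube([69, 69, 436]);
translate([2181, 162, 0]) cube([69, 69, 436]);
translate([2181, 968, 0]) cube([69, 69, 436]);
translate([236, 162, 151]) cube([1945, 35, 120]);
translate([236, 1002, 151]) cube([1945, 35, 120]);
translate([167, 231, 151]) cube([35, 737, 120]);
translate([2215, 231, 151]) cube([35, 737, 120]);
translate([326, 162, 271]) cube([78, 875, 15]);
translate([494, 162, 271]) cube([78, 875, 15]);
translate([662, 162, 271]) cube([78, 875, 15]);
translate([830, 162, 271]) cube([78, 875, 15]);
translate([998, 162, 271]) cube([78, 875, 15]);
translate([1166, 162, 271]) cube([78, 875, 15]);
translate([1334, 162, 271]) cube([78, 875, 15]);
translate([1502, 162, 271]) cube([78, 875, 15]);
translate([1670, 162, 271]) cube([78, 875, 15]);
translate([1838, 162, 271]) cube([78, 875, 15]);
translate([2006, 162, 271]) cube([78, 875, 15]);


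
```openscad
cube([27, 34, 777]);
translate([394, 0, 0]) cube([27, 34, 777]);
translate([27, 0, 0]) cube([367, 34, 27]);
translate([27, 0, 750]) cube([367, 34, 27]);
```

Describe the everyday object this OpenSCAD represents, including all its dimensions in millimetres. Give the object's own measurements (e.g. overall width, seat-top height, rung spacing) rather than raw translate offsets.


A rectangular picture frame lying in the x–z plane (depth along y). The opening is 367 mm wide (x) by 723 mm tall (z), surrounded by a border 27 mm wide on all four sides. The frame is 34 mm deep and is made of two full-height vertical stiles with two horizontal rails fitted between them.


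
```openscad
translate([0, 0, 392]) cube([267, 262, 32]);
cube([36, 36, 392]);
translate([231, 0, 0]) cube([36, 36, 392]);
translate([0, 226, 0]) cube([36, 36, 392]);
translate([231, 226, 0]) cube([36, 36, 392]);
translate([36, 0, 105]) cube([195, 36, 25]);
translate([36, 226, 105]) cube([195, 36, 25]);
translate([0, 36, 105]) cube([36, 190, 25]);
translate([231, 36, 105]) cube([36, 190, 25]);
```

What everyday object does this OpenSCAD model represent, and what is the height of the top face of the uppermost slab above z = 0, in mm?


A stool. The seat height is 424 mm.

A 267×262×32 slab at z = 392 on four corner posts — a stool. The seat top is 392 + 32 = 424 mm.


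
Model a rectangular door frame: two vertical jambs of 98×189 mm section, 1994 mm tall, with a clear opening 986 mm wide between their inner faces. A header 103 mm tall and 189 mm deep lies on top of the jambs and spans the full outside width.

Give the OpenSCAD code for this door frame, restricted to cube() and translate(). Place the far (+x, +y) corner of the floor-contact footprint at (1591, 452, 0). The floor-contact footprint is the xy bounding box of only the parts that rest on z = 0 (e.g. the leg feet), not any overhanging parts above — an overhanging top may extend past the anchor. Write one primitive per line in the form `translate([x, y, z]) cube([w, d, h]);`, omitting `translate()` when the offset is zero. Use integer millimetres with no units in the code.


translate([409, 263, 0]) cube([98, 189, 1994]);
translate([1493, 263, 0]) cube([98, 189, 1994]);
translate([409, 263, 1994]) cube([1182, 189, 103]);


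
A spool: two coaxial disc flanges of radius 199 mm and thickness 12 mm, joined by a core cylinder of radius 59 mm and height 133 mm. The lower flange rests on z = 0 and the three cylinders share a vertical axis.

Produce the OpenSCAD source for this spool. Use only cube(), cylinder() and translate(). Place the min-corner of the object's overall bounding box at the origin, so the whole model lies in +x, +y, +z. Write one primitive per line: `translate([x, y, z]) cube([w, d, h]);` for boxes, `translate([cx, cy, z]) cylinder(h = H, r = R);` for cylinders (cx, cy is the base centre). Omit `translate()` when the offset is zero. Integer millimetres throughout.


translate([199, 199, 0]) cylinder(h = 12, r = 199);
translate([199, 199, 12]) cylinder(h = 133, r = 59);
translate([199, 199, 145]) cylinder(h = 12, r = 199);


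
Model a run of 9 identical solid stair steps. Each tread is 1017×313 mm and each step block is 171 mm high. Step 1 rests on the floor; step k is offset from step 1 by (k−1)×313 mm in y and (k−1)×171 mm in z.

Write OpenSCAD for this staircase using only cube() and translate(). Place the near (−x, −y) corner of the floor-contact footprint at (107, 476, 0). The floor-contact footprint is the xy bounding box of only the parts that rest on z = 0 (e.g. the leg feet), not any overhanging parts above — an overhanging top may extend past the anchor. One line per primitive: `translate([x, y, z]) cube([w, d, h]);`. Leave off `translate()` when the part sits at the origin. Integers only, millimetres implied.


translate([107, 476, 0]) cube([1017, 313, 171]);
translate([107, 789, 171]) cube([1017, 313, 171]);
translate([107, 1102, 342]) cube([1017, 313, 171]);
translate([107, 1415, 513]) cube([1017, 313, 171]);
translate([107, 1728, 684]) cube([1017, 313, 171]);
translate([107, 2041, 855]) cube([1017, 313, 171]);
translate([107, 2354, 1026]) cube([1017, 313, 171]);
translate([107, 2667, 1197]) cube([1017, 313, 171]);
translate([107, 2980, 1368]) cube([1017, 313, 171]);


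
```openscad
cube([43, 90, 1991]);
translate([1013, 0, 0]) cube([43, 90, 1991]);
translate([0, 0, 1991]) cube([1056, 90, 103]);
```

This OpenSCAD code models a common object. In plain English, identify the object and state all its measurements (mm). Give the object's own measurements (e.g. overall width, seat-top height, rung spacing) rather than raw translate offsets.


A door frame. The clear opening is 970 mm wide and 1991 mm high. Two 43 mm wide jambs, 90 mm deep, stand either side of the opening from the floor to the top of the opening. A 103 mm thick head sits across the top of both jambs, spanning the full outside width of the frame.


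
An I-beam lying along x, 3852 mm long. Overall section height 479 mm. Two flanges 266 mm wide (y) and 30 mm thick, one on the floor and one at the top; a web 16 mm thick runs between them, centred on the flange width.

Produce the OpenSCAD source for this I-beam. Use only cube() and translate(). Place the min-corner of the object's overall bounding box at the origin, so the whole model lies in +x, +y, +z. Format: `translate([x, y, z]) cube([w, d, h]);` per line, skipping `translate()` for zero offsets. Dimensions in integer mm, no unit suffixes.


cube([3852, 266, 30]);
translate([0, 125, 30]) cube([3852, 16, 419]);
translate([0, 0, 449]) cube([3852, 266, 30]);


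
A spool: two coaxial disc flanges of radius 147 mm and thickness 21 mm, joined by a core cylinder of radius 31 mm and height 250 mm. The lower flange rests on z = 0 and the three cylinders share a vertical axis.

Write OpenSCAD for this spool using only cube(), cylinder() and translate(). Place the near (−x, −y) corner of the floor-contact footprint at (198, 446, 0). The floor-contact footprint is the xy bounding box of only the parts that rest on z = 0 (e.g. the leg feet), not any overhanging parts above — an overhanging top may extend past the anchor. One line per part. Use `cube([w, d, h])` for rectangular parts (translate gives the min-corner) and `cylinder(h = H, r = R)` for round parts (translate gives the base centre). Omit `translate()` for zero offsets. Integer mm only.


translate([345, 593, 0]) cylinder(h = 21, r = 147);
translate([345, 593, 21]) cylinder(h = 250, r = 31);
translate([345, 593, 271]) cylinder(h = 21, r = 147);


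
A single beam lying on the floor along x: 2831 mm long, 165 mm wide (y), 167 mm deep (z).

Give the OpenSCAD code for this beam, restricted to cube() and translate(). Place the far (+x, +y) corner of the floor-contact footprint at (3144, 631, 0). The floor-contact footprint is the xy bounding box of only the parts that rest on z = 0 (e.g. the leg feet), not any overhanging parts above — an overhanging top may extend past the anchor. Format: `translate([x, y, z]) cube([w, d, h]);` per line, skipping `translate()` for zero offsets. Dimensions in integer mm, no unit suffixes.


translate([313, 466, 0]) cube([2831, 165, 167]);


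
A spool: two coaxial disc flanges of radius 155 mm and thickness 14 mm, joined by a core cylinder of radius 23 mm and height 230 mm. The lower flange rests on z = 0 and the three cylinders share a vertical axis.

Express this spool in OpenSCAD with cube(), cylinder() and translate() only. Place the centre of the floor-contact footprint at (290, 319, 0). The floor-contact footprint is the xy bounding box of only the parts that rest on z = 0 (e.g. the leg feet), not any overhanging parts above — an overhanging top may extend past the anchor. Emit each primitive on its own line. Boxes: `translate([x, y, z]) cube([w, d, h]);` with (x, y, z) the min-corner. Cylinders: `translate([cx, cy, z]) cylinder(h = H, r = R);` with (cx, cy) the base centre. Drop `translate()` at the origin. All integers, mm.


translate([290, 319, 0]) cylinder(h = 14, r = 155);
translate([290, 319, 14]) cylinder(h = 230, r = 23);
translate([290, 319, 244]) cylinder(h = 14, r = 155);


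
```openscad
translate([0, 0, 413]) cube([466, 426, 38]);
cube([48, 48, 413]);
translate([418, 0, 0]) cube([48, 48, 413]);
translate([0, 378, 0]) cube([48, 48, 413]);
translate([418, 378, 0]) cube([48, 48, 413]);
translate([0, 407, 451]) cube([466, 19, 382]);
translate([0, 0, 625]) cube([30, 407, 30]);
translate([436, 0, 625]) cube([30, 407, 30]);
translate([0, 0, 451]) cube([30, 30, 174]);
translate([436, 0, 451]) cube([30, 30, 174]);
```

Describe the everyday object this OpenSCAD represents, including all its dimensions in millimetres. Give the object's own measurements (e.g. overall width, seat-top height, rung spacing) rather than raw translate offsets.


A chair. The seat is a 466×426×38 mm slab with its top at z = 451 mm, on four 48×48 mm corner legs (flush with the seat edges, standing on z = 0). A flat backrest 19 mm thick, 382 mm tall, spans the full seat width and rises from the seat top along its +y edge, rear face flush with the rear of the seat. Two armrests of 30×30 mm section run along each side from the seat's front edge to the front of the backrest, top faces 204 mm above the seat top and outer faces flush with the seat's x-edges; a 30×30 mm post under the front of each armrest stands on the seat at the front corner.


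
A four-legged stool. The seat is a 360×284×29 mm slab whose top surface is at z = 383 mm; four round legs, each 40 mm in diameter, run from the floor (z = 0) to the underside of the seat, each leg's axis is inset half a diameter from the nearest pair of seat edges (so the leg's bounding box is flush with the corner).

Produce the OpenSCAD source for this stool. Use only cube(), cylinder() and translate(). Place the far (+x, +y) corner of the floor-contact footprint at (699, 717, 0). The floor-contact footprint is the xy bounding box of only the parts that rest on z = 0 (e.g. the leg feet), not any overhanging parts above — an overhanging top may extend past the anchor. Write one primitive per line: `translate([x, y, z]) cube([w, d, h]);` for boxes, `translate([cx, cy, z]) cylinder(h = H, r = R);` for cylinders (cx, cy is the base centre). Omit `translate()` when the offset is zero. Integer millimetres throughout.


translate([339, 433, 354]) cube([360, 284, 29]);
translate([359, 453, 0]) cylinder(h = 354, r = 20);
translate([679, 453, 0]) cylinder(h = 354, r = 20);
translate([359, 697, 0]) cylinder(h = 354, r = 20);
translate([679, 697, 0]) cylinder(h = 354, r = 20);


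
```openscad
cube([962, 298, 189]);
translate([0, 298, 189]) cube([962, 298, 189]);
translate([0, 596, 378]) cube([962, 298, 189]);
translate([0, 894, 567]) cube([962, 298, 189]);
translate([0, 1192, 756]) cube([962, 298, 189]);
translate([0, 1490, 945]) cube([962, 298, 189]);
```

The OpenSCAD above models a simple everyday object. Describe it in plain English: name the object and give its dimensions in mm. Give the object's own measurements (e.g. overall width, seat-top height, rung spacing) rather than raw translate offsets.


A straight staircase of 6 solid steps. Each step is 962 mm wide (x), 298 mm deep (y, the going) and 189 mm tall (the rise). The first step rests on the floor; each subsequent step sits one going further in +y and one rise higher in +z, directly behind and above the previous step with no overlap.


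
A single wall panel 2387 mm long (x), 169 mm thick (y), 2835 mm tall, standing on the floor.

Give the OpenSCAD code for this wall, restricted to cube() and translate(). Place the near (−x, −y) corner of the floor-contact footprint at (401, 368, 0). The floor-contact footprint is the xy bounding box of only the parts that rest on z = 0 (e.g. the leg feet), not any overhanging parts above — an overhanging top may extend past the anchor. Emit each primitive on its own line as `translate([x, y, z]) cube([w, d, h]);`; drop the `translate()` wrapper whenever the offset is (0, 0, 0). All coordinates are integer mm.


translate([401, 368, 0]) cube([2387, 169, 2835]);


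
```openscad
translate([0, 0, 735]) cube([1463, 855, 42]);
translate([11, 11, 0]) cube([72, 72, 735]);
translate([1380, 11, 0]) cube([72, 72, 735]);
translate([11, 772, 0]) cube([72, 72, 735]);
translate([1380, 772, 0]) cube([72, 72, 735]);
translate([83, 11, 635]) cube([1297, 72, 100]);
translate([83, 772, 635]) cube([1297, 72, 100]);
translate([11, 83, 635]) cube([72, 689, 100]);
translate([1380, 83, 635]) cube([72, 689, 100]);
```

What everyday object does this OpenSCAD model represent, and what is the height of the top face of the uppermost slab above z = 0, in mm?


A table. The table height is 777 mm.

A 1463×855×42 slab sits at z = 735 on four 72 mm square posts — a table. The top surface is at 735 + 42 = 777 mm.


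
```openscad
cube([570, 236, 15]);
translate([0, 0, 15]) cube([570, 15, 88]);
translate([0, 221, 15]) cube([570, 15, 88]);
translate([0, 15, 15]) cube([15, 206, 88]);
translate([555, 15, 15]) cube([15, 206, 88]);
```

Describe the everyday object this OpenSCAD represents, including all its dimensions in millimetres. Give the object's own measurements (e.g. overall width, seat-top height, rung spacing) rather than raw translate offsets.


An open-topped rectangular box: outside dimensions 570×236×103 mm, with a uniform wall and base thickness of 15 mm. The base is a full 570×236 slab on the floor; four walls sit on top of the base. The front and back walls (the −y and +y sides) span the full width; the two side walls fit between them.


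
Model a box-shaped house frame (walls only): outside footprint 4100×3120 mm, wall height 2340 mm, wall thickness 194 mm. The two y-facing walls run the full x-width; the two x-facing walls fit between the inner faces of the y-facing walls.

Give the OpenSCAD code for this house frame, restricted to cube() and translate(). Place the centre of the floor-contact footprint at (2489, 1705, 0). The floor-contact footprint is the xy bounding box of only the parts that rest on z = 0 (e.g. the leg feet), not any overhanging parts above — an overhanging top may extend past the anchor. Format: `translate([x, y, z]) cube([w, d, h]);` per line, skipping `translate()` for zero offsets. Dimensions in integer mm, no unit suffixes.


translate([439, 145, 0]) cube([4100, 194, 2340]);
translate([439, 3071, 0]) cube([4100, 194, 2340]);
translate([439, 339, 0]) cube([194, 2732, 2340]);
translate([4345, 339, 0]) cube([194, 2732, 2340]);


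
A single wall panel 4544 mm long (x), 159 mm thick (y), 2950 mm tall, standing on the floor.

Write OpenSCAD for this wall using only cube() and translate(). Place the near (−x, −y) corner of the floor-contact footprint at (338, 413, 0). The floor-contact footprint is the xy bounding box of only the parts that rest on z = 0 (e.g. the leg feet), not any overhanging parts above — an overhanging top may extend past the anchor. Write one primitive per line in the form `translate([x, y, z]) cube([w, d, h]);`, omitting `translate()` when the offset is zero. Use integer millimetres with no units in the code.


translate([338, 413, 0]) cube([4544, 159, 2950]);


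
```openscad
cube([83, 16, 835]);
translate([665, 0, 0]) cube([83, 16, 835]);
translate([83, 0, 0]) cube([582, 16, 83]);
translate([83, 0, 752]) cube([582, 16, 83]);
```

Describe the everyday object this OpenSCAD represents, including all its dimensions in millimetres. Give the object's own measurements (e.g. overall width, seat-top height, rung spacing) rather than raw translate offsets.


A rectangular picture frame lying in the x–z plane (depth along y). The opening is 582 mm wide (x) by 669 mm tall (z), surrounded by a border 83 mm wide on all four sides. The frame is 16 mm deep and is made of two full-height vertical stiles with two horizontal rails fitted between them.


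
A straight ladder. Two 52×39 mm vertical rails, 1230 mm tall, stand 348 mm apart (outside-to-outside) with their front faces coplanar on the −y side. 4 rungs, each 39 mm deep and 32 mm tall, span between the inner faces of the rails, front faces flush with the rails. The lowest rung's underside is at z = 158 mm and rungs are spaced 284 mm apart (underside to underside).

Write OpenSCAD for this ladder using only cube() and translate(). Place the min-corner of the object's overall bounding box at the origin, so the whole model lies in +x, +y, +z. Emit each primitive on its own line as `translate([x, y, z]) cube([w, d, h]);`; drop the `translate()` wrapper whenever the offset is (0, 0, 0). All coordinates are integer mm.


cube([52, 39, 1230]);
translate([296, 0, 0]) cube([52, 39, 1230]);
translate([52, 0, 158]) cube([244, 39, 32]);
translate([52, 0, 442]) cube([244, 39, 32]);
translate([52, 0, 726]) cube([244, 39, 32]);
translate([52, 0, 1010]) cube([244, 39, 32]);


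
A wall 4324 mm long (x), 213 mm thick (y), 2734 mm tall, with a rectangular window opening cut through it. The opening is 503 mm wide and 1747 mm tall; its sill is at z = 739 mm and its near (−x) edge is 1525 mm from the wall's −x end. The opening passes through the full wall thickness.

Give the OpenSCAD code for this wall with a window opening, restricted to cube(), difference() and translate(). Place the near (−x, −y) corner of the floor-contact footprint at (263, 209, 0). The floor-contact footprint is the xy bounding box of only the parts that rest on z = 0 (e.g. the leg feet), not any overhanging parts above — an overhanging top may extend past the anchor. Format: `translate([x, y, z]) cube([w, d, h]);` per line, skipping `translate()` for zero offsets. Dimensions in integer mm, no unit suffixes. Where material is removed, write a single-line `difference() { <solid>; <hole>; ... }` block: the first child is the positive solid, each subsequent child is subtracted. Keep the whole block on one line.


difference() { translate([263, 209, 0]) cube([4324, 213, 2734]); translate([1788, 209, 739]) cube([503, 213, 1747]); }


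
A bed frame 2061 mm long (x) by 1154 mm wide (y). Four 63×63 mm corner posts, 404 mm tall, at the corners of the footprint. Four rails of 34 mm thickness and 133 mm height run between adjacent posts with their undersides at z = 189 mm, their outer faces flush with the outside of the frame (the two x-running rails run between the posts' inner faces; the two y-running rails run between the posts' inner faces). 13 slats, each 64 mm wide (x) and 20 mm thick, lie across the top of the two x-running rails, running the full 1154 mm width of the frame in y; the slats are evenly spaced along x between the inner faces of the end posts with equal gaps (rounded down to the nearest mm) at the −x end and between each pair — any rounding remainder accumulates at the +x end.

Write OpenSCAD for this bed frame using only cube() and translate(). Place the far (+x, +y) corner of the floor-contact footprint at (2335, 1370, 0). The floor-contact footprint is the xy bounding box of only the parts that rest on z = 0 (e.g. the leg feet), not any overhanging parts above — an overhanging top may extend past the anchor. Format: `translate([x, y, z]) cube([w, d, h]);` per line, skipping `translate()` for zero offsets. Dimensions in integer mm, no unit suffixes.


translate([274, 216, 0]) cube([63, 63, 404]);
translate([274, 1307, 0]) cube([63, 63, 404]);
translate([2272, 216, 0]) cube([63, 63, 404]);
translate([2272, 1307, 0]) cube([63, 63, 404]);
translate([337, 216, 189]) cube([1935, 34, 133]);
translate([337, 1336, 189]) cube([1935, 34, 133]);
translate([274, 279, 189]) cube([34, 1028, 133]);
translate([2301, 279, 189]) cube([34, 1028, 133]);
translate([415, 216, 322]) cube([64, 1154, 20]);
translate([557, 216, 322]) cube([64, 1154, 20]);
translate([699, 216, 322]) cube([64, 1154, 20]);
translate([841, 216, 322]) cube([64, 1154, 20]);
translate([983, 216, 322]) cube([64, 1154, 20]);
translate([1125, 216, 322]) cube([64, 1154, 20]);
translate([1267, 216, 322]) cube([64, 1154, 20]);
translate([1409, 216, 322]) cube([64, 1154, 20]);
translate([1551, 216, 322]) cube([64, 1154, 20]);
translate([1693, 216, 322]) cube([64, 1154, 20]);
translate([1835, 216, 322]) cube([64, 1154, 20]);
translate([1977, 216, 322]) cube([64, 1154, 20]);
translate([2119, 216, 322]) cube([64, 1154, 20]);


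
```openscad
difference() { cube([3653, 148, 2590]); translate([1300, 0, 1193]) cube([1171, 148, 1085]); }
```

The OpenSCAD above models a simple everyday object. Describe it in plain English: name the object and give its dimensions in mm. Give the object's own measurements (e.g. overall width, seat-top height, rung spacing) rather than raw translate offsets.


A wall 3653 mm long (x), 148 mm thick (y), 2590 mm tall, with a rectangular window opening cut through it. The opening is 1171 mm wide and 1085 mm tall; its sill is at z = 1193 mm and its near (−x) edge is 1300 mm from the wall's −x end. The opening passes through the full wall thickness.


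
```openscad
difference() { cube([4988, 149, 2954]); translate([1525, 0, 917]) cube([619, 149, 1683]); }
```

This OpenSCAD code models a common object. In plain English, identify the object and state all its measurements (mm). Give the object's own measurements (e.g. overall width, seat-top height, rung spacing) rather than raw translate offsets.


A wall 4988 mm long (x), 149 mm thick (y), 2954 mm tall, with a rectangular window opening cut through it. The opening is 619 mm wide and 1683 mm tall; its sill is at z = 917 mm and its near (−x) edge is 1525 mm from the wall's −x end. The opening passes through the full wall thickness.


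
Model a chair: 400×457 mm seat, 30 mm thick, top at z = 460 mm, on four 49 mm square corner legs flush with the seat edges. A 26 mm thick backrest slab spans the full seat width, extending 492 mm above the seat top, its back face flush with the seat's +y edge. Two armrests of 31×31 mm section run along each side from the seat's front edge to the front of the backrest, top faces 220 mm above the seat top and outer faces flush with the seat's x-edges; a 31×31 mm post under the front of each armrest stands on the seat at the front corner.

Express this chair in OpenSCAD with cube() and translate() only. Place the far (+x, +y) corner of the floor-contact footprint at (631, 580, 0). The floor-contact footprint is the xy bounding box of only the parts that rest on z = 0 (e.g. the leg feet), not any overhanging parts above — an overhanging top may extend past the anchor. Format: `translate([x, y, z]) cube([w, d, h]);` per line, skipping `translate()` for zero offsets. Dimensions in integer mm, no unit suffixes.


translate([231, 123, 430]) cube([400, 457, 30]);
translate([231, 123, 0]) cube([49, 49, 430]);
translate([582, 123, 0]) cube([49, 49, 430]);
translate([231, 531, 0]) cube([49, 49, 430]);
translate([582, 531, 0]) cube([49, 49, 430]);
translate([231, 554, 460]) cube([400, 26, 492]);
translate([231, 123, 649]) cube([31, 431, 31]);
translate([600, 123, 649]) cube([31, 431, 31]);
translate([231, 123, 460]) cube([31, 31, 189]);
translate([600, 123, 460]) cube([31, 31, 189]);


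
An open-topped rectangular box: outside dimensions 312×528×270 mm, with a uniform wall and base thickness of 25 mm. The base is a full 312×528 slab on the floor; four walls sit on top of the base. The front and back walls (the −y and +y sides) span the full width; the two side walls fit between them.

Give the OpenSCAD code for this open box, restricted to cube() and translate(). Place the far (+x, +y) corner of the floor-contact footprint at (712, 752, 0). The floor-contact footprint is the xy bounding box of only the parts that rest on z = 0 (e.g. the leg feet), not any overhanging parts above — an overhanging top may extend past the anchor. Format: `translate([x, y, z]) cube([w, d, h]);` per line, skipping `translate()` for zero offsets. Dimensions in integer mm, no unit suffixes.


translate([400, 224, 0]) cube([312, 528, 25]);
translate([400, 224, 25]) cube([312, 25, 245]);
translate([400, 727, 25]) cube([312, 25, 245]);
translate([400, 249, 25]) cube([25, 478, 245]);
translate([687, 249, 25]) cube([25, 478, 245]);
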